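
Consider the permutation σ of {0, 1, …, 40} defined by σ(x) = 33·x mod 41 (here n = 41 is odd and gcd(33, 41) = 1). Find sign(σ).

+1

Start at x=37: 37 → 32 → 31 → 39 → 16 → 36 → 40 → … (one orbit).
Decompose π into cycles: lengths [20, 20, 1] (3 cycles, including the fixed point 0).
Σ(ℓ_i−1) = 41−3 = 38; sign = (−1)^38 = +1.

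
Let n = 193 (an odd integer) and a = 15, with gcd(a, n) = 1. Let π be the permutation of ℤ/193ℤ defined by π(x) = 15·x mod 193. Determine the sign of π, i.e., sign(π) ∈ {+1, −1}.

-1

Start at x=101: 101 → 164 → 144 → 37 → 169 → 26 → 4 → … (one orbit).
The orbit structure of x ↦ 15x mod 193: 2 orbits of sizes [192, 1].
193 − 2 = 191 transpositions; sign(π) = (−1)^191 = -1.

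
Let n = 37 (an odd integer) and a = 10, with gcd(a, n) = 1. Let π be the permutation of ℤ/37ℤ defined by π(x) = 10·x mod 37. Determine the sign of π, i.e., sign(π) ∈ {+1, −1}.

+1

Trace 26: π^k(26) = [26, 1, 10] for k=0..2.
π_10 has 13 disjoint cycles with lengths [3, 3, 3, 3, 3, 3, 3, 3, 3, 3, 3, 3, 1] on {0,…,36}.
sign(π) = (−1)^{n − #cycles} = (−1)^{37−13} = (−1)^24 = +1.
Via Zolotarev, sign(π_{10}) = (10|37) = +1.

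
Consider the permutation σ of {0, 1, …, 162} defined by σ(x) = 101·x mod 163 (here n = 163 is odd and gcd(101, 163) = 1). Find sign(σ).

-1

Orbit of 98 under x↦101x: [98, 118, 19, 126, 12, 71, 162]… (length divides ord_163(101)).
The orbit structure of x ↦ 101x mod 163: 2 orbits of sizes [162, 1].
Σ(ℓ_i−1) = 163−2 = 161; sign = (−1)^161 = -1.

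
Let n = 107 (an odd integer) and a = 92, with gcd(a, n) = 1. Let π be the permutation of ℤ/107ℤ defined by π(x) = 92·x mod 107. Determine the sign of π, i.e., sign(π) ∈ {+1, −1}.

+1

Start at x=4: 4 → 47 → 44 → 89 → 56 → 16 → 81 → … (one orbit).
Cycle lengths of π_92 on ℤ/107ℤ: [53, 53, 1]; 3 cycles in total.
3 cycles on 107: each ℓ→(−1)^(ℓ−1), product (−1)^104 = +1.
Zolotarev: (92|107) = +1, matching the cycle-count sign.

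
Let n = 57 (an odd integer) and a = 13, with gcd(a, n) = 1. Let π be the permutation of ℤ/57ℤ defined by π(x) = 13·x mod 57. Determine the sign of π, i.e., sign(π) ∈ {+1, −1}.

Orbit of 13 under x↦13x: [13, 55, 31, 4, 52, 49, 10]… (length divides ord_57(13)).
Cycle lengths of π_13 on ℤ/57ℤ: [18, 18, 18, 1, 1, 1]; 6 cycles in total.
With 6 cycles on 57 points, sign = (−1)^{57−6} = -1.

-1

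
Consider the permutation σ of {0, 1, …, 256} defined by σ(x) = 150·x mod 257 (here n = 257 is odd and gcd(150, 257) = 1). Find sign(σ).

-1

Trace 247: π^k(247) = [247, 42, 132, 11, 108, 9, 65] for k=0..6.
The orbit structure of x ↦ 150x mod 257: 2 orbits of sizes [256, 1].
n − c = 257 − 2 = 255; sign = (−1)^255 = -1.
Check: (150/257) = -1 by Zolotarev.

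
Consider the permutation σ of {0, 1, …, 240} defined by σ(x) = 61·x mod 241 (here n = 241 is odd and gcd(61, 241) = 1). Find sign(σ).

+1

Start at x=216: 216 → 162 → 1 → 61 → 106 → 200 → 150 → … (one orbit).
Cycle lengths of π_61 on ℤ/241ℤ: [40, 40, 40, 40, 40, 40, 1]; 7 cycles in total.
241 − 7 = 234 transpositions; sign(π) = (−1)^234 = +1.
Via Zolotarev, sign(π_{61}) = (61|241) = +1.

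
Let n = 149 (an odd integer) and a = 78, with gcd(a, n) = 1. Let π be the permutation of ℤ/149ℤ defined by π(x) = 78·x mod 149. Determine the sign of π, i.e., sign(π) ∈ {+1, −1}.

-1

Trace 97: π^k(97) = [97, 116, 108, 80, 131, 86, 3] for k=0..6.
Cycle lengths of π_78 on ℤ/149ℤ: [148, 1]; 2 cycles in total.
149 − 2 = 147 transpositions; sign(π) = (−1)^147 = -1.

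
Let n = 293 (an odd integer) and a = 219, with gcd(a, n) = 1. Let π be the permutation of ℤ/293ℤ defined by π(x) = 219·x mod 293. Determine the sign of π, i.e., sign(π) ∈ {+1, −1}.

-1

Trace 278: π^k(278) = [278, 231, 193, 75, 17, 207, 211] for k=0..6.
Decompose π into cycles: lengths [292, 1] (2 cycles, including the fixed point 0).
Σ(ℓ_i−1) = 293−2 = 291; sign = (−1)^291 = -1.
Zolotarev: (219|293) = -1, matching the cycle-count sign.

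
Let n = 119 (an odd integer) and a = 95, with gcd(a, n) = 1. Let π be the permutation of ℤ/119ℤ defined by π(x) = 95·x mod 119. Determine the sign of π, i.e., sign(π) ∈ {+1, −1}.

Start at x=72: 72 → 57 → 60 → 107 → 50 → 109 → 2 → … (one orbit).
Cycle type of π: 48×2 + 16 + 3×2 + 1; total 6 cycles.
With 6 cycles on 119 points, sign = (−1)^{119−6} = -1.

-1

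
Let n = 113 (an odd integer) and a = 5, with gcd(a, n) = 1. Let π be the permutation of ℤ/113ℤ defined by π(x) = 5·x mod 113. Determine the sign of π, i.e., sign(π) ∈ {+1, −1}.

Trace 16: π^k(16) = [16, 80, 61, 79, 56, 54, 44] for k=0..6.
Cycle type of π: 112 + 1; total 2 cycles.
sign(π) = (−1)^{n − #cycles} = (−1)^{113−2} = (−1)^111 = -1.

-1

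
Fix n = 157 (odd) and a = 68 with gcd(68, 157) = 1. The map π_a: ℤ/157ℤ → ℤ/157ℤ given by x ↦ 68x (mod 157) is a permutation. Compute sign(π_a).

+1

Start at x=30: 30 → 156 → 89 → 86 → 39 → 140 → 100 → … (one orbit).
Decompose π into cycles: lengths [78, 78, 1] (3 cycles, including the fixed point 0).
Σ(ℓ_i−1) = 157−3 = 154; sign = (−1)^154 = +1.
Zolotarev: (68|157) = +1, matching the cycle-count sign.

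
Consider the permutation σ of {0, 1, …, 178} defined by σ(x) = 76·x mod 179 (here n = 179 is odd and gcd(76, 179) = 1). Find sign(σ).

+1

Orbit of 121 under x↦76x: [121, 67, 80, 173, 81, 70, 129]… (length divides ord_179(76)).
Cycle type of π: 89×2 + 1; total 3 cycles.
Σ(ℓ_i−1) = 179−3 = 176; sign = (−1)^176 = +1.
(76|179)_J = +1 (Zolotarev's lemma cross-check).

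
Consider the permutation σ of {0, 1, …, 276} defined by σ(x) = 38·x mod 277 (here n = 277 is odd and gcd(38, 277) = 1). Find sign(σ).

Orbit of 145 under x↦38x: [145, 247, 245, 169, 51, 276, 239]… (length divides ord_277(38)).
Cycle type of π: 92×3 + 1; total 4 cycles.
n − c = 277 − 4 = 273; sign = (−1)^273 = -1.

-1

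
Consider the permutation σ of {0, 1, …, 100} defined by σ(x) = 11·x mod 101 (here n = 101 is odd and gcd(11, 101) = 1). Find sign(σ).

Trace 40: π^k(40) = [40, 36, 93, 13, 42, 58, 32] for k=0..6.
Cycle lengths of π_11 on ℤ/101ℤ: [100, 1]; 2 cycles in total.
2 cycles on 101: each ℓ→(−1)^(ℓ−1), product (−1)^99 = -1.
(11|101)_J = -1 (Zolotarev's lemma cross-check).

-1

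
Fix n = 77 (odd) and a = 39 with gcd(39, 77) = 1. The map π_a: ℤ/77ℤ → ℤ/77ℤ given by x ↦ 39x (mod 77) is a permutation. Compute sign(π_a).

Start at x=67: 67 → 72 → 36 → 18 → 9 → 43 → 60 → … (one orbit).
The orbit structure of x ↦ 39x mod 77: 6 orbits of sizes [30, 30, 10, 3, 3, 1].
n − c = 77 − 6 = 71; sign = (−1)^71 = -1.
Zolotarev: (39|77) = -1, matching the cycle-count sign.

-1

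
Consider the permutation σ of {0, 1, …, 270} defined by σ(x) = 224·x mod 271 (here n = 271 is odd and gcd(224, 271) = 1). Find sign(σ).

Orbit of 247 under x↦224x: [247, 44, 100, 178, 35, 252, 80]… (length divides ord_271(224)).
7 cycles of lengths [45, 45, 45, 45, 45, 45, 1].
sign(π) = (−1)^{n − #cycles} = (−1)^{271−7} = (−1)^264 = +1.

+1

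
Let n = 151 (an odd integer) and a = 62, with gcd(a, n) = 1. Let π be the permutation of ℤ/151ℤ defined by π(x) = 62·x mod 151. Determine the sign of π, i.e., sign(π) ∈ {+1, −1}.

Start at x=148: 148 → 116 → 95 → 1 → 62 → 69 → 50 → … (one orbit).
Cycle type of π: 75×2 + 1; total 3 cycles.
151 − 3 = 148 transpositions; sign(π) = (−1)^148 = +1.
Zolotarev: (62|151) = +1, matching the cycle-count sign.

+1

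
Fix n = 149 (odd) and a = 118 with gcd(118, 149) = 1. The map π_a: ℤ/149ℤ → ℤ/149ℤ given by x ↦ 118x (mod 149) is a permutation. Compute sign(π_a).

Start at x=25: 25 → 119 → 36 → 76 → 28 → 26 → 88 → … (one orbit).
The orbit structure of x ↦ 118x mod 149: 3 orbits of sizes [74, 74, 1].
3 cycles on 149: each ℓ→(−1)^(ℓ−1), product (−1)^146 = +1.

+1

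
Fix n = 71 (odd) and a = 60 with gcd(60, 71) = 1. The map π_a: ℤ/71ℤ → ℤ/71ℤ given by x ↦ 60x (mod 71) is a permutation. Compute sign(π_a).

+1

Orbit of 1 under x↦60x: [1, 60, 50, 18, 15, 48, 40]… (length divides ord_71(60)).
Decompose π into cycles: lengths [35, 35, 1] (3 cycles, including the fixed point 0).
Σ(ℓ_i−1) = 71−3 = 68; sign = (−1)^68 = +1.
(60|71)_J = +1 (Zolotarev's lemma cross-check).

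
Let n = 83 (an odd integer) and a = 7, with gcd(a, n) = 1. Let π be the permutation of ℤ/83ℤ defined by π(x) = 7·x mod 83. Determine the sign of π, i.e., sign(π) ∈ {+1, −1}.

Orbit of 29 under x↦7x: [29, 37, 10, 70, 75, 27, 23]… (length divides ord_83(7)).
π_7 has 3 disjoint cycles with lengths [41, 41, 1] on {0,…,82}.
n − c = 83 − 3 = 80; sign = (−1)^80 = +1.

+1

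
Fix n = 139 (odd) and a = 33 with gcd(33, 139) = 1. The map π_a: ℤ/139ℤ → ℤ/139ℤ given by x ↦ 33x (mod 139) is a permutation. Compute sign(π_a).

-1

Orbit of 34 under x↦33x: [34, 10, 52, 48, 55, 8, 125]… (length divides ord_139(33)).
Decompose π into cycles: lengths [46, 46, 46, 1] (4 cycles, including the fixed point 0).
139 − 4 = 135 transpositions; sign(π) = (−1)^135 = -1.
Check: (33/139) = -1 by Zolotarev.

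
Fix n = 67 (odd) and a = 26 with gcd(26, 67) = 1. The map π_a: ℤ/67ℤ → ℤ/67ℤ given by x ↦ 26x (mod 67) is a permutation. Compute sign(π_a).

+1

Orbit of 14 under x↦26x: [14, 29, 17, 40, 35, 39, 9]… (length divides ord_67(26)).
The orbit structure of x ↦ 26x mod 67: 3 orbits of sizes [33, 33, 1].
n − c = 67 − 3 = 64; sign = (−1)^64 = +1.
Zolotarev: (26|67) = +1, matching the cycle-count sign.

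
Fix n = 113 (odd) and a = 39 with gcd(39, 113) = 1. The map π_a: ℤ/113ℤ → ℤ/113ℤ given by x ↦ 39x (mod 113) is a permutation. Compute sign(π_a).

-1

Trace 50: π^k(50) = [50, 29, 1, 39, 52, 107, 105] for k=0..6.
π_39 has 2 disjoint cycles with lengths [112, 1] on {0,…,112}.
sign(π) = (−1)^{n − #cycles} = (−1)^{113−2} = (−1)^111 = -1.
Check: (39/113) = -1 by Zolotarev.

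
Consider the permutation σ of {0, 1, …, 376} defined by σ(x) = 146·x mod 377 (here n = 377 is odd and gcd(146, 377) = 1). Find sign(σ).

+1

Start at x=146: 146 → 204 → 1 → 146 (one orbit).
Cycle lengths of π_146 on ℤ/377ℤ: [3, 3, 3, 3, 3, 3, 3, 3, 3, 3, 3, 3, 3, 3, 3, 3, 3, 3, 3, 3, 3, 3, 3, 3, 3, 3, 3, 3, 3, 3, 3, 3, 3, 3, 3, 3, 3, 3, 3, 3, 3, 3, 3, 3, 3, 3, 3, 3, 3, 3, 3, 3, 3, 3, 3, 3, 3, 3, 3, 3, 3, 3, 3, 3, 3, 3, 3, 3, 3, 3, 3, 3, 3, 3, 3, 3, 3, 3, 3, 3, 3, 3, 3, 3, 3, 3, 3, 3, 3, 3, 3, 3, 3, 3, 3, 3, 3, 3, 3, 3, 3, 3, 3, 3, 3, 3, 3, 3, 3, 3, 3, 3, 3, 3, 3, 3, 1, 1, 1, 1, 1, 1, 1, 1, 1, 1, 1, 1, 1, 1, 1, 1, 1, 1, 1, 1, 1, 1, 1, 1, 1, 1, 1, 1, 1]; 145 cycles in total.
145 cycles on 377: each ℓ→(−1)^(ℓ−1), product (−1)^232 = +1.
Zolotarev: (146|377) = +1, matching the cycle-count sign.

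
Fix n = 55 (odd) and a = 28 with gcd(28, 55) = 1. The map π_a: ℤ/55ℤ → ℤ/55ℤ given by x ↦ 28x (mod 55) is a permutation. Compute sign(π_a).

+1

Orbit of 14 under x↦28x: [14, 7, 31, 43, 49, 52, 26]… (length divides ord_55(28)).
The orbit structure of x ↦ 28x mod 55: 5 orbits of sizes [20, 20, 10, 4, 1].
sign(π) = (−1)^{n − #cycles} = (−1)^{55−5} = (−1)^50 = +1.
Via Zolotarev, sign(π_{28}) = (28|55) = +1.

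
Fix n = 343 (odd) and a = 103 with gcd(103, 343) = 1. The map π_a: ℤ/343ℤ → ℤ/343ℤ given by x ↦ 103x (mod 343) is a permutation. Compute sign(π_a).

-1

Orbit of 242 under x↦103x: [242, 230, 23, 311, 134, 82, 214]… (length divides ord_343(103)).
Cycle lengths of π_103 on ℤ/343ℤ: [294, 42, 6, 1]; 4 cycles in total.
sign(π) = (−1)^{n − #cycles} = (−1)^{343−4} = (−1)^339 = -1.
(103|343)_J = -1 (Zolotarev's lemma cross-check).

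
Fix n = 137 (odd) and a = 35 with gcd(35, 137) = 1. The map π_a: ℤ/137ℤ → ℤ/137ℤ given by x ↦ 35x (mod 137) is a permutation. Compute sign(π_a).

Start at x=117: 117 → 122 → 23 → 120 → 90 → 136 → 102 → … (one orbit).
Cycle type of π: 136 + 1; total 2 cycles.
n − c = 137 − 2 = 135; sign = (−1)^135 = -1.
Check: (35/137) = -1 by Zolotarev.

-1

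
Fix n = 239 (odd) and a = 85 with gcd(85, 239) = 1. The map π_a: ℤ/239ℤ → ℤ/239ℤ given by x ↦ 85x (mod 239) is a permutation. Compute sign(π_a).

+1

Start at x=197: 197 → 15 → 80 → 108 → 98 → 204 → 132 → … (one orbit).
Cycle lengths of π_85 on ℤ/239ℤ: [119, 119, 1]; 3 cycles in total.
Σ(ℓ_i−1) = 239−3 = 236; sign = (−1)^236 = +1.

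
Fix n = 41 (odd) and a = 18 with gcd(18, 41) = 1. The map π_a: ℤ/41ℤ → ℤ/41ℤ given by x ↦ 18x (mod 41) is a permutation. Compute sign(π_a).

Orbit of 1 under x↦18x: [1, 18, 37, 10, 16]… (length divides ord_41(18)).
π_18 has 9 disjoint cycles with lengths [5, 5, 5, 5, 5, 5, 5, 5, 1] on {0,…,40}.
With 9 cycles on 41 points, sign = (−1)^{41−9} = +1.
The Jacobi symbol (18|41) = +1 (Zolotarev) agrees.

+1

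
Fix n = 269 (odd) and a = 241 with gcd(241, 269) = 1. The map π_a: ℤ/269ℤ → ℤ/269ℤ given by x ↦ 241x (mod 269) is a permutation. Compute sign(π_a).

-1

Orbit of 159 under x↦241x: [159, 121, 109, 176, 183, 256, 95]… (length divides ord_269(241)).
2 cycles of lengths [268, 1].
n − c = 269 − 2 = 267; sign = (−1)^267 = -1.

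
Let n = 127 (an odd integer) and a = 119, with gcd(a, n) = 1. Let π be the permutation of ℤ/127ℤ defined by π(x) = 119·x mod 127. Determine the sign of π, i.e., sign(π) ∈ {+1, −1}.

Start at x=16: 16 → 126 → 8 → 63 → 4 → 95 → 2 → … (one orbit).
Cycle lengths of π_119 on ℤ/127ℤ: [14, 14, 14, 14, 14, 14, 14, 14, 14, 1]; 10 cycles in total.
n − c = 127 − 10 = 117; sign = (−1)^117 = -1.
The Jacobi symbol (119|127) = -1 (Zolotarev) agrees.

-1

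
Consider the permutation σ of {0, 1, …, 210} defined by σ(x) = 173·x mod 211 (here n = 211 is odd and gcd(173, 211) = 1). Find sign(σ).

Start at x=185: 185 → 144 → 14 → 101 → 171 → 43 → 54 → … (one orbit).
The orbit structure of x ↦ 173x mod 211: 11 orbits of sizes [21, 21, 21, 21, 21, 21, 21, 21, 21, 21, 1].
n − c = 211 − 11 = 200; sign = (−1)^200 = +1.
The Jacobi symbol (173|211) = +1 (Zolotarev) agrees.

+1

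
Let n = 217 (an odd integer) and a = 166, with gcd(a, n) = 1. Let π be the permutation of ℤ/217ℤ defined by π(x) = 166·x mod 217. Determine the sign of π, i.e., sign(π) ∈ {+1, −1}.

Trace 1: π^k(1) = [1, 166, 214, 153, 9, 192, 190] for k=0..6.
π_166 has 9 disjoint cycles with lengths [30, 30, 30, 30, 30, 30, 30, 6, 1] on {0,…,216}.
With 9 cycles on 217 points, sign = (−1)^{217−9} = +1.

+1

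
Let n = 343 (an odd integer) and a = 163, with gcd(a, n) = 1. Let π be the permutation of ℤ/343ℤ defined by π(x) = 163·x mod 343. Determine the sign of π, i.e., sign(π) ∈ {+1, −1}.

+1

Trace 148: π^k(148) = [148, 114, 60, 176, 219, 25, 302] for k=0..6.
π_163 has 7 disjoint cycles with lengths [147, 147, 21, 21, 3, 3, 1] on {0,…,342}.
n − c = 343 − 7 = 336; sign = (−1)^336 = +1.
The Jacobi symbol (163|343) = +1 (Zolotarev) agrees.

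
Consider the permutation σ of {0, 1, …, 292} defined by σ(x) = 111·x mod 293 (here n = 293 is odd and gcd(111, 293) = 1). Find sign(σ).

-1

Start at x=72: 72 → 81 → 201 → 43 → 85 → 59 → 103 → … (one orbit).
Cycle type of π: 292 + 1; total 2 cycles.
With 2 cycles on 293 points, sign = (−1)^{293−2} = -1.
Zolotarev: (111|293) = -1, matching the cycle-count sign.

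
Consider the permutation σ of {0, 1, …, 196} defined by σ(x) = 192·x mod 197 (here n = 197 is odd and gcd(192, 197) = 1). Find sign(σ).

-1

Trace 124: π^k(124) = [124, 168, 145, 63, 79, 196, 5] for k=0..6.
The orbit structure of x ↦ 192x mod 197: 2 orbits of sizes [196, 1].
Σ(ℓ_i−1) = 197−2 = 195; sign = (−1)^195 = -1.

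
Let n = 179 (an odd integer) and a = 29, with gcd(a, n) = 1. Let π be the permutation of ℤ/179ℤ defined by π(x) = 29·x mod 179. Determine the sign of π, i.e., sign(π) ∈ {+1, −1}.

+1

Start at x=139: 139 → 93 → 12 → 169 → 68 → 3 → 87 → … (one orbit).
The orbit structure of x ↦ 29x mod 179: 3 orbits of sizes [89, 89, 1].
n − c = 179 − 3 = 176; sign = (−1)^176 = +1.
Check: (29/179) = +1 by Zolotarev.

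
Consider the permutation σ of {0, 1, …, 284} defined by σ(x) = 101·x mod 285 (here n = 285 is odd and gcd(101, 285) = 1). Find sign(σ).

Trace 101: π^k(101) = [101, 226, 26, 61, 176, 106, 161] for k=0..6.
Cycle type of π: 18×10 + 9×10 + 2×5 + 1×5; total 30 cycles.
Σ(ℓ_i−1) = 285−30 = 255; sign = (−1)^255 = -1.

-1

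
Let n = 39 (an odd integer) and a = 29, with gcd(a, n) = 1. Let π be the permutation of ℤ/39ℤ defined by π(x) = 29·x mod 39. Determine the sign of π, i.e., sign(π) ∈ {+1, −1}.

-1

Start at x=14: 14 → 16 → 35 → 1 → 29 → 22 → 14 (one orbit).
π_29 has 10 disjoint cycles with lengths [6, 6, 6, 6, 3, 3, 3, 3, 2, 1] on {0,…,38}.
n − c = 39 − 10 = 29; sign = (−1)^29 = -1.
(29|39)_J = -1 (Zolotarev's lemma cross-check).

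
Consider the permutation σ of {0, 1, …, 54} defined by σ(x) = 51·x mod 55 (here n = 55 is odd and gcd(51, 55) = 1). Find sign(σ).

Orbit of 21 under x↦51x: [21, 26, 6, 31, 41, 1, 51]… (length divides ord_55(51)).
Cycle lengths of π_51 on ℤ/55ℤ: [10, 10, 10, 10, 10, 1, 1, 1, 1, 1]; 10 cycles in total.
sign(π) = (−1)^{n − #cycles} = (−1)^{55−10} = (−1)^45 = -1.

-1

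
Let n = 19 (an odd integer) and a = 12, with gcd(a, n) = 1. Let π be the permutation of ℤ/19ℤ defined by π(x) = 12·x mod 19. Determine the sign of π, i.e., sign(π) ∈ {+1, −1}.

-1

Trace 8: π^k(8) = [8, 1, 12, 11, 18, 7] for k=0..5.
4 cycles of lengths [6, 6, 6, 1].
19 − 4 = 15 transpositions; sign(π) = (−1)^15 = -1.
The Jacobi symbol (12|19) = -1 (Zolotarev) agrees.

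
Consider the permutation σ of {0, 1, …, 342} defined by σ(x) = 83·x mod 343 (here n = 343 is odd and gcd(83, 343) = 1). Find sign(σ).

-1

Trace 251: π^k(251) = [251, 253, 76, 134, 146, 113, 118] for k=0..6.
π_83 has 10 disjoint cycles with lengths [98, 98, 98, 14, 14, 14, 2, 2, 2, 1] on {0,…,342}.
With 10 cycles on 343 points, sign = (−1)^{343−10} = -1.
Check: (83/343) = -1 by Zolotarev.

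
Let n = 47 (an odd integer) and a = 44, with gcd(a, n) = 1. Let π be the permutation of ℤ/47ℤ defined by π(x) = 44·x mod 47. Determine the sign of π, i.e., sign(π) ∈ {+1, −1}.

-1

Start at x=2: 2 → 41 → 18 → 40 → 21 → 31 → 1 → … (one orbit).
Cycle lengths of π_44 on ℤ/47ℤ: [46, 1]; 2 cycles in total.
n − c = 47 − 2 = 45; sign = (−1)^45 = -1.
Check: (44/47) = -1 by Zolotarev.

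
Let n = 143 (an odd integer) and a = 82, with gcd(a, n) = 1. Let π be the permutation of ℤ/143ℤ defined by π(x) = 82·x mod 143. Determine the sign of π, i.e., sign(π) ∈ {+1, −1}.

+1

Trace 12: π^k(12) = [12, 126, 36, 92, 108, 133, 38] for k=0..6.
Cycle type of π: 30×4 + 6×2 + 5×2 + 1; total 9 cycles.
sign(π) = (−1)^{n − #cycles} = (−1)^{143−9} = (−1)^134 = +1.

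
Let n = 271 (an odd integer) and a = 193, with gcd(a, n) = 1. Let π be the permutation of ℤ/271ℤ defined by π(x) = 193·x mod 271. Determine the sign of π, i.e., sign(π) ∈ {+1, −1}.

-1

Start at x=196: 196 → 159 → 64 → 157 → 220 → 184 → 11 → … (one orbit).
Decompose π into cycles: lengths [270, 1] (2 cycles, including the fixed point 0).
271 − 2 = 269 transpositions; sign(π) = (−1)^269 = -1.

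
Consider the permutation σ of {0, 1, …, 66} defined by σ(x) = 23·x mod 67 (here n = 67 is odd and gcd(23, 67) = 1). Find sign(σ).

Trace 24: π^k(24) = [24, 16, 33, 22, 37, 47, 9] for k=0..6.
3 cycles of lengths [33, 33, 1].
Σ(ℓ_i−1) = 67−3 = 64; sign = (−1)^64 = +1.

+1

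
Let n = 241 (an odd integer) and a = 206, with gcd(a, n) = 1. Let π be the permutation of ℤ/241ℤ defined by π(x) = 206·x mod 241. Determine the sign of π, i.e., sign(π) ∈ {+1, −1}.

Orbit of 136 under x↦206x: [136, 60, 69, 236, 175, 141, 126]… (length divides ord_241(206)).
Cycle lengths of π_206 on ℤ/241ℤ: [240, 1]; 2 cycles in total.
sign(π) = (−1)^{n − #cycles} = (−1)^{241−2} = (−1)^239 = -1.

-1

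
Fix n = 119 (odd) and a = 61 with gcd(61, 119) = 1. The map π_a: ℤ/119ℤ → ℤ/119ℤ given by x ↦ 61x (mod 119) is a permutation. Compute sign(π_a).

Start at x=72: 72 → 108 → 43 → 5 → 67 → 41 → 2 → … (one orbit).
Cycle type of π: 48×2 + 16 + 6 + 1; total 5 cycles.
5 cycles on 119: each ℓ→(−1)^(ℓ−1), product (−1)^114 = +1.

+1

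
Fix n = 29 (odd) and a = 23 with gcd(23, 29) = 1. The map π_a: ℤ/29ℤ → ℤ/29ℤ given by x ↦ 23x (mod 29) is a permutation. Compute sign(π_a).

Orbit of 16 under x↦23x: [16, 20, 25, 24, 1, 23, 7]… (length divides ord_29(23)).
The orbit structure of x ↦ 23x mod 29: 5 orbits of sizes [7, 7, 7, 7, 1].
sign(π) = (−1)^{n − #cycles} = (−1)^{29−5} = (−1)^24 = +1.
Via Zolotarev, sign(π_{23}) = (23|29) = +1.

+1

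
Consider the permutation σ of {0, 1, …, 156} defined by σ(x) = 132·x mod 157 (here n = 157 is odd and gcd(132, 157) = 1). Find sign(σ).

Start at x=52: 52 → 113 → 1 → 132 → 154 → 75 → 9 → … (one orbit).
Decompose π into cycles: lengths [39, 39, 39, 39, 1] (5 cycles, including the fixed point 0).
sign(π) = (−1)^{n − #cycles} = (−1)^{157−5} = (−1)^152 = +1.
The Jacobi symbol (132|157) = +1 (Zolotarev) agrees.

+1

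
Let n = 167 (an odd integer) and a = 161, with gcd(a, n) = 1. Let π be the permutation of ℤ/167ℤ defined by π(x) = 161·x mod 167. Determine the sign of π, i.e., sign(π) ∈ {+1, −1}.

-1

Trace 110: π^k(110) = [110, 8, 119, 121, 109, 14, 83] for k=0..6.
Decompose π into cycles: lengths [166, 1] (2 cycles, including the fixed point 0).
2 cycles on 167: each ℓ→(−1)^(ℓ−1), product (−1)^165 = -1.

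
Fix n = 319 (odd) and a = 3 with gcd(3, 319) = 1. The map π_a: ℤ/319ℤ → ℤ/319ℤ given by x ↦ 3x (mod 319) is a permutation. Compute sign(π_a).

Trace 284: π^k(284) = [284, 214, 4, 12, 36, 108, 5] for k=0..6.
π_3 has 6 disjoint cycles with lengths [140, 140, 28, 5, 5, 1] on {0,…,318}.
319 − 6 = 313 transpositions; sign(π) = (−1)^313 = -1.
The Jacobi symbol (3|319) = -1 (Zolotarev) agrees.

-1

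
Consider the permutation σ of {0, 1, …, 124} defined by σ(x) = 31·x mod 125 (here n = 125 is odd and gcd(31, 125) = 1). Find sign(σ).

+1

Trace 61: π^k(61) = [61, 16, 121, 1, 31, 86, 41] for k=0..6.
Cycle type of π: 25×4 + 5×4 + 1×5; total 13 cycles.
Σ(ℓ_i−1) = 125−13 = 112; sign = (−1)^112 = +1.
The Jacobi symbol (31|125) = +1 (Zolotarev) agrees.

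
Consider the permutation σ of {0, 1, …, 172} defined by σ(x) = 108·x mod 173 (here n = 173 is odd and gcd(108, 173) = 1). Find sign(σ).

Orbit of 76 under x↦108x: [76, 77, 12, 85, 11, 150, 111]… (length divides ord_173(108)).
π_108 has 2 disjoint cycles with lengths [172, 1] on {0,…,172}.
2 cycles on 173: each ℓ→(−1)^(ℓ−1), product (−1)^171 = -1.
The Jacobi symbol (108|173) = -1 (Zolotarev) agrees.

-1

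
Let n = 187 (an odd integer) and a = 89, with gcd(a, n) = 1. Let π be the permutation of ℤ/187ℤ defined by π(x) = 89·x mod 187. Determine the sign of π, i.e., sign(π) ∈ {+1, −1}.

+1

Trace 67: π^k(67) = [67, 166, 1, 89] for k=0..3.
55 cycles of lengths [4, 4, 4, 4, 4, 4, 4, 4, 4, 4, 4, 4, 4, 4, 4, 4, 4, 4, 4, 4, 4, 4, 4, 4, 4, 4, 4, 4, 4, 4, 4, 4, 4, 4, 4, 4, 4, 4, 4, 4, 4, 4, 4, 4, 1, 1, 1, 1, 1, 1, 1, 1, 1, 1, 1].
With 55 cycles on 187 points, sign = (−1)^{187−55} = +1.
Zolotarev: (89|187) = +1, matching the cycle-count sign.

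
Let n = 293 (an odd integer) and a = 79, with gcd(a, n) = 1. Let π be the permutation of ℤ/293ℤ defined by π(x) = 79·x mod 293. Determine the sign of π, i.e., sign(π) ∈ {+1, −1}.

-1

Start at x=184: 184 → 179 → 77 → 223 → 37 → 286 → 33 → … (one orbit).
2 cycles of lengths [292, 1].
293 − 2 = 291 transpositions; sign(π) = (−1)^291 = -1.
The Jacobi symbol (79|293) = -1 (Zolotarev) agrees.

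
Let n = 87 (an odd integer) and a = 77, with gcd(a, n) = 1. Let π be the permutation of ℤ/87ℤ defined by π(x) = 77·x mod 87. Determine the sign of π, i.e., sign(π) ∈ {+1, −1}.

Start at x=26: 26 → 1 → 77 → 13 → 44 → 82 → 50 → … (one orbit).
The orbit structure of x ↦ 77x mod 87: 5 orbits of sizes [28, 28, 28, 2, 1].
sign(π) = (−1)^{n − #cycles} = (−1)^{87−5} = (−1)^82 = +1.
The Jacobi symbol (77|87) = +1 (Zolotarev) agrees.

+1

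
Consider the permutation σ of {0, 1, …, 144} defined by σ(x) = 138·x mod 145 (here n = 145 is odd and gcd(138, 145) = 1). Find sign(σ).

Orbit of 138 under x↦138x: [138, 49, 92, 81, 13, 54, 57]… (length divides ord_145(138)).
The orbit structure of x ↦ 138x mod 145: 8 orbits of sizes [28, 28, 28, 28, 14, 14, 4, 1].
n − c = 145 − 8 = 137; sign = (−1)^137 = -1.

-1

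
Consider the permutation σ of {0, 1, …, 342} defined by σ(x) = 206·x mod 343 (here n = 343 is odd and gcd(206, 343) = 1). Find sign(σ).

-1

Start at x=173: 173 → 309 → 199 → 177 → 104 → 158 → 306 → … (one orbit).
π_206 has 4 disjoint cycles with lengths [294, 42, 6, 1] on {0,…,342}.
sign(π) = (−1)^{n − #cycles} = (−1)^{343−4} = (−1)^339 = -1.
(206|343)_J = -1 (Zolotarev's lemma cross-check).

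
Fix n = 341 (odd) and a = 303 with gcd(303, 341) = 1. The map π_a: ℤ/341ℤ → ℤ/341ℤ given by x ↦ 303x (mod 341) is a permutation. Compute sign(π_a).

+1

Orbit of 238 under x↦303x: [238, 163, 285, 82, 294, 81, 332]… (length divides ord_341(303)).
13 cycles of lengths [30, 30, 30, 30, 30, 30, 30, 30, 30, 30, 30, 10, 1].
Σ(ℓ_i−1) = 341−13 = 328; sign = (−1)^328 = +1.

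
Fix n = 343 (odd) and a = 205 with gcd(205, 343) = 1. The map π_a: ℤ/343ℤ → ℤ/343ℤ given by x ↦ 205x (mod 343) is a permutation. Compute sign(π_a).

+1

Orbit of 312 under x↦205x: [312, 162, 282, 186, 57, 23, 256]… (length divides ord_343(205)).
The orbit structure of x ↦ 205x mod 343: 7 orbits of sizes [147, 147, 21, 21, 3, 3, 1].
Σ(ℓ_i−1) = 343−7 = 336; sign = (−1)^336 = +1.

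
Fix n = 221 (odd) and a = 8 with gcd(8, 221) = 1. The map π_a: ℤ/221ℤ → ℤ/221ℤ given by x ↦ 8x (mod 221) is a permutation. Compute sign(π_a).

Orbit of 64 under x↦8x: [64, 70, 118, 60, 38, 83, 1]… (length divides ord_221(8)).
30 cycles of lengths [8, 8, 8, 8, 8, 8, 8, 8, 8, 8, 8, 8, 8, 8, 8, 8, 8, 8, 8, 8, 8, 8, 8, 8, 8, 8, 4, 4, 4, 1].
30 cycles on 221: each ℓ→(−1)^(ℓ−1), product (−1)^191 = -1.

-1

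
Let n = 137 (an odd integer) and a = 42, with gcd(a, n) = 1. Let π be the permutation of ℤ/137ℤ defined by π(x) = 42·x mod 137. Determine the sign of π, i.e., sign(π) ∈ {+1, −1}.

-1

Trace 83: π^k(83) = [83, 61, 96, 59, 12, 93, 70] for k=0..6.
Cycle lengths of π_42 on ℤ/137ℤ: [136, 1]; 2 cycles in total.
Σ(ℓ_i−1) = 137−2 = 135; sign = (−1)^135 = -1.
Via Zolotarev, sign(π_{42}) = (42|137) = -1.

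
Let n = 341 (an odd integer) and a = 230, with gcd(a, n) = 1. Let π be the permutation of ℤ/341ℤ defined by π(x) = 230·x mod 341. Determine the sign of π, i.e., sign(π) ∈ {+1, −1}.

+1

Orbit of 320 under x↦230x: [320, 285, 78, 208, 100, 153, 67]… (length divides ord_341(230)).
The orbit structure of x ↦ 230x mod 341: 17 orbits of sizes [30, 30, 30, 30, 30, 30, 30, 30, 30, 30, 30, 2, 2, 2, 2, 2, 1].
341 − 17 = 324 transpositions; sign(π) = (−1)^324 = +1.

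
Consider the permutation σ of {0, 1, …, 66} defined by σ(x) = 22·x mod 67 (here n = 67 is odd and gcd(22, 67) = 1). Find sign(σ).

+1

Orbit of 64 under x↦22x: [64, 1, 22, 15, 62, 24, 59]… (length divides ord_67(22)).
7 cycles of lengths [11, 11, 11, 11, 11, 11, 1].
67 − 7 = 60 transpositions; sign(π) = (−1)^60 = +1.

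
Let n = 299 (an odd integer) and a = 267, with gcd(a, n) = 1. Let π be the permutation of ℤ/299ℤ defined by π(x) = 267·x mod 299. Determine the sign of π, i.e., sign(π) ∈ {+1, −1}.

Start at x=148: 148 → 48 → 258 → 116 → 175 → 81 → 99 → … (one orbit).
π_267 has 5 disjoint cycles with lengths [132, 132, 22, 12, 1] on {0,…,298}.
Σ(ℓ_i−1) = 299−5 = 294; sign = (−1)^294 = +1.
Check: (267/299) = +1 by Zolotarev.

+1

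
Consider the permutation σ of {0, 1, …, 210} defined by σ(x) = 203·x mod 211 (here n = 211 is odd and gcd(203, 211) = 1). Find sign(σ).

+1

Start at x=1: 1 → 203 → 64 → 121 → 87 → 148 → 82 → … (one orbit).
7 cycles of lengths [35, 35, 35, 35, 35, 35, 1].
211 − 7 = 204 transpositions; sign(π) = (−1)^204 = +1.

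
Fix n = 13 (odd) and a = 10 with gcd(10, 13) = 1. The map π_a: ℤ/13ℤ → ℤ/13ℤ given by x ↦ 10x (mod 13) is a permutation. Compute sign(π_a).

+1

Orbit of 10 under x↦10x: [10, 9, 12, 3, 4, 1]… (length divides ord_13(10)).
Cycle lengths of π_10 on ℤ/13ℤ: [6, 6, 1]; 3 cycles in total.
3 cycles on 13: each ℓ→(−1)^(ℓ−1), product (−1)^10 = +1.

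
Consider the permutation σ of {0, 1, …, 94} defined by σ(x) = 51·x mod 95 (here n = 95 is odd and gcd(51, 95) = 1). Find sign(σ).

Orbit of 16 under x↦51x: [16, 56, 6, 21, 26, 91, 81]… (length divides ord_95(51)).
Cycle type of π: 18×5 + 1×5; total 10 cycles.
sign(π) = (−1)^{n − #cycles} = (−1)^{95−10} = (−1)^85 = -1.
Zolotarev: (51|95) = -1, matching the cycle-count sign.

-1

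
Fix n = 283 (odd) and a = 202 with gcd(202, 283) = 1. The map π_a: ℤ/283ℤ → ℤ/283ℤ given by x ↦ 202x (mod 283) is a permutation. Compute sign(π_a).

Orbit of 254 under x↦202x: [254, 85, 190, 175, 258, 44, 115]… (length divides ord_283(202)).
The orbit structure of x ↦ 202x mod 283: 2 orbits of sizes [282, 1].
2 cycles on 283: each ℓ→(−1)^(ℓ−1), product (−1)^281 = -1.
Via Zolotarev, sign(π_{202}) = (202|283) = -1.

-1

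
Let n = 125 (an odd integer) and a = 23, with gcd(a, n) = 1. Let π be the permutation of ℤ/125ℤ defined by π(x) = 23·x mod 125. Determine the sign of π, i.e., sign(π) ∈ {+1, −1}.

Orbit of 83 under x↦23x: [83, 34, 32, 111, 53, 94, 37]… (length divides ord_125(23)).
Cycle type of π: 100 + 20 + 4 + 1; total 4 cycles.
With 4 cycles on 125 points, sign = (−1)^{125−4} = -1.

-1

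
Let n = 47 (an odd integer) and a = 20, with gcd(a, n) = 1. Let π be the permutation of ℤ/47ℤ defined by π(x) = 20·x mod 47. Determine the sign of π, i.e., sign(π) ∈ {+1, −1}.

Trace 10: π^k(10) = [10, 12, 5, 6, 26, 3, 13] for k=0..6.
2 cycles of lengths [46, 1].
sign(π) = (−1)^{n − #cycles} = (−1)^{47−2} = (−1)^45 = -1.

-1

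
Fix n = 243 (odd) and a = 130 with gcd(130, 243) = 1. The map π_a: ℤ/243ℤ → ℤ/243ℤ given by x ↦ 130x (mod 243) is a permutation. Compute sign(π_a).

Orbit of 241 under x↦130x: [241, 226, 220, 169, 100, 121, 178]… (length divides ord_243(130)).
Cycle type of π: 81×2 + 27×2 + 9×2 + 3×2 + 1×3; total 11 cycles.
11 cycles on 243: each ℓ→(−1)^(ℓ−1), product (−1)^232 = +1.

+1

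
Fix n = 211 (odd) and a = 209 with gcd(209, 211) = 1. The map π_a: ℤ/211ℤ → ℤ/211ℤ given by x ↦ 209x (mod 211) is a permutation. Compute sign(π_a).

Trace 185: π^k(185) = [185, 52, 107, 208, 6, 199, 24] for k=0..6.
Cycle type of π: 105×2 + 1; total 3 cycles.
3 cycles on 211: each ℓ→(−1)^(ℓ−1), product (−1)^208 = +1.
Zolotarev: (209|211) = +1, matching the cycle-count sign.

+1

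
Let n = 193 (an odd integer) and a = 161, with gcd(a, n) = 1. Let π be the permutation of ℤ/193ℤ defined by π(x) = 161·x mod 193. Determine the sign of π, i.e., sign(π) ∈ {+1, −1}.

Start at x=92: 92 → 144 → 24 → 4 → 65 → 43 → 168 → … (one orbit).
3 cycles of lengths [96, 96, 1].
n − c = 193 − 3 = 190; sign = (−1)^190 = +1.
Check: (161/193) = +1 by Zolotarev.

+1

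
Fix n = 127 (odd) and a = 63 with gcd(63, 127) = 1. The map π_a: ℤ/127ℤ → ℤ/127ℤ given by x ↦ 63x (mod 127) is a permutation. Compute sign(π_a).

-1

Start at x=2: 2 → 126 → 64 → 95 → 16 → 119 → 4 → … (one orbit).
The orbit structure of x ↦ 63x mod 127: 10 orbits of sizes [14, 14, 14, 14, 14, 14, 14, 14, 14, 1].
127 − 10 = 117 transpositions; sign(π) = (−1)^117 = -1.
Check: (63/127) = -1 by Zolotarev.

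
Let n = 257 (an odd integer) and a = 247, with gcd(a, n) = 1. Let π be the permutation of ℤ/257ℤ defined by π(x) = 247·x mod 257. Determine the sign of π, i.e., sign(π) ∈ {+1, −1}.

-1

Orbit of 83 under x↦247x: [83, 198, 76, 11, 147, 72, 51]… (length divides ord_257(247)).
Decompose π into cycles: lengths [256, 1] (2 cycles, including the fixed point 0).
Σ(ℓ_i−1) = 257−2 = 255; sign = (−1)^255 = -1.
Via Zolotarev, sign(π_{247}) = (247|257) = -1.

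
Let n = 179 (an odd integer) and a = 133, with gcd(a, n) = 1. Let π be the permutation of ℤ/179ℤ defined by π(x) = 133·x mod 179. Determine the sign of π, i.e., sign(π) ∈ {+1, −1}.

-1

Trace 125: π^k(125) = [125, 157, 117, 167, 15, 26, 57] for k=0..6.
Decompose π into cycles: lengths [178, 1] (2 cycles, including the fixed point 0).
With 2 cycles on 179 points, sign = (−1)^{179−2} = -1.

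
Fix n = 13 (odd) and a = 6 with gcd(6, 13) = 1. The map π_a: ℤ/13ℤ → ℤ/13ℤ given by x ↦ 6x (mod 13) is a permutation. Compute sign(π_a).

-1

Start at x=9: 9 → 2 → 12 → 7 → 3 → 5 → 4 → … (one orbit).
Decompose π into cycles: lengths [12, 1] (2 cycles, including the fixed point 0).
Σ(ℓ_i−1) = 13−2 = 11; sign = (−1)^11 = -1.
The Jacobi symbol (6|13) = -1 (Zolotarev) agrees.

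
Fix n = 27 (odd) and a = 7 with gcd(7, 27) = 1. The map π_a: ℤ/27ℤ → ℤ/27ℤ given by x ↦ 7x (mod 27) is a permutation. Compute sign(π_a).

Start at x=16: 16 → 4 → 1 → 7 → 22 → 19 → 25 → … (one orbit).
Cycle type of π: 9×2 + 3×2 + 1×3; total 7 cycles.
27 − 7 = 20 transpositions; sign(π) = (−1)^20 = +1.
(7|27)_J = +1 (Zolotarev's lemma cross-check).

+1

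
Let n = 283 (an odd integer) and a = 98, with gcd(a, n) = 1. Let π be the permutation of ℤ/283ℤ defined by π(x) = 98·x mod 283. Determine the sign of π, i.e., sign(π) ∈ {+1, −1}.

Start at x=225: 225 → 259 → 195 → 149 → 169 → 148 → 71 → … (one orbit).
The orbit structure of x ↦ 98x mod 283: 2 orbits of sizes [282, 1].
283 − 2 = 281 transpositions; sign(π) = (−1)^281 = -1.

-1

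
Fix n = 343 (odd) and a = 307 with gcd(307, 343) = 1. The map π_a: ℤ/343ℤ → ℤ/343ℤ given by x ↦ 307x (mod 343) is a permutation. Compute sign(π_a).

Orbit of 148 under x↦307x: [148, 160, 71, 188, 92, 118, 211]… (length divides ord_343(307)).
Decompose π into cycles: lengths [98, 98, 98, 14, 14, 14, 2, 2, 2, 1] (10 cycles, including the fixed point 0).
Σ(ℓ_i−1) = 343−10 = 333; sign = (−1)^333 = -1.

-1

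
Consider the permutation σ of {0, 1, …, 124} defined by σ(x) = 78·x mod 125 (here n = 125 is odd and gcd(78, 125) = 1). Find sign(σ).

Orbit of 52 under x↦78x: [52, 56, 118, 79, 37, 11, 108]… (length divides ord_125(78)).
The orbit structure of x ↦ 78x mod 125: 4 orbits of sizes [100, 20, 4, 1].
4 cycles on 125: each ℓ→(−1)^(ℓ−1), product (−1)^121 = -1.

-1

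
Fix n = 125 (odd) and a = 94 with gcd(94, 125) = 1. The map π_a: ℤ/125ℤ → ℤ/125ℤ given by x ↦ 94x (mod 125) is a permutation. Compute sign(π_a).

+1

Trace 14: π^k(14) = [14, 66, 79, 51, 44, 11, 34] for k=0..6.
Cycle lengths of π_94 on ℤ/125ℤ: [50, 50, 10, 10, 2, 2, 1]; 7 cycles in total.
n − c = 125 − 7 = 118; sign = (−1)^118 = +1.
Zolotarev: (94|125) = +1, matching the cycle-count sign.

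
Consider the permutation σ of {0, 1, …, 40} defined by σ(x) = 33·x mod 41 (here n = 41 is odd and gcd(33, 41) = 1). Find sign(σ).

Start at x=40: 40 → 8 → 18 → 20 → 4 → 9 → 10 → … (one orbit).
π_33 has 3 disjoint cycles with lengths [20, 20, 1] on {0,…,40}.
n − c = 41 − 3 = 38; sign = (−1)^38 = +1.

+1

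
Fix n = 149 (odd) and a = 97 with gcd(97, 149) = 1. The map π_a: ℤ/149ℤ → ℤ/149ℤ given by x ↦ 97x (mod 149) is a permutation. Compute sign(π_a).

-1

Start at x=93: 93 → 81 → 109 → 143 → 14 → 17 → 10 → … (one orbit).
Cycle lengths of π_97 on ℤ/149ℤ: [148, 1]; 2 cycles in total.
Σ(ℓ_i−1) = 149−2 = 147; sign = (−1)^147 = -1.
Check: (97/149) = -1 by Zolotarev.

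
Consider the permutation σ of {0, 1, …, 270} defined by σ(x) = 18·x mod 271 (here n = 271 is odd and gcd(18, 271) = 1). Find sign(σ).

+1

Orbit of 206 under x↦18x: [206, 185, 78, 49, 69, 158, 134]… (length divides ord_271(18)).
Cycle type of π: 135×2 + 1; total 3 cycles.
sign(π) = (−1)^{n − #cycles} = (−1)^{271−3} = (−1)^268 = +1.
The Jacobi symbol (18|271) = +1 (Zolotarev) agrees.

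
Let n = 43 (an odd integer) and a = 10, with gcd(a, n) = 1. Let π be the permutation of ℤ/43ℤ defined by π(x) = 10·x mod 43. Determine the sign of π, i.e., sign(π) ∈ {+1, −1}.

+1

Orbit of 16 under x↦10x: [16, 31, 9, 4, 40, 13, 1]… (length divides ord_43(10)).
The orbit structure of x ↦ 10x mod 43: 3 orbits of sizes [21, 21, 1].
sign(π) = (−1)^{n − #cycles} = (−1)^{43−3} = (−1)^40 = +1.
Zolotarev: (10|43) = +1, matching the cycle-count sign.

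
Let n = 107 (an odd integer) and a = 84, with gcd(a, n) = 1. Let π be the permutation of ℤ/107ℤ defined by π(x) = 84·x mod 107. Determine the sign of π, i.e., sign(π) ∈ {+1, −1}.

Start at x=78: 78 → 25 → 67 → 64 → 26 → 44 → 58 → … (one orbit).
π_84 has 2 disjoint cycles with lengths [106, 1] on {0,…,106}.
Σ(ℓ_i−1) = 107−2 = 105; sign = (−1)^105 = -1.

-1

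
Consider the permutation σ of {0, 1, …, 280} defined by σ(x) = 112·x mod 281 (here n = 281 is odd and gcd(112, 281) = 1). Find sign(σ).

Start at x=163: 163 → 272 → 116 → 66 → 86 → 78 → 25 → … (one orbit).
Decompose π into cycles: lengths [140, 140, 1] (3 cycles, including the fixed point 0).
281 − 3 = 278 transpositions; sign(π) = (−1)^278 = +1.

+1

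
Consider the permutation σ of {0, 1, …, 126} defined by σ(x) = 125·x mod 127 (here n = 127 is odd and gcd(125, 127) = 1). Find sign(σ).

Trace 125: π^k(125) = [125, 4, 119, 16, 95, 64, 126] for k=0..6.
10 cycles of lengths [14, 14, 14, 14, 14, 14, 14, 14, 14, 1].
Σ(ℓ_i−1) = 127−10 = 117; sign = (−1)^117 = -1.
Zolotarev: (125|127) = -1, matching the cycle-count sign.

-1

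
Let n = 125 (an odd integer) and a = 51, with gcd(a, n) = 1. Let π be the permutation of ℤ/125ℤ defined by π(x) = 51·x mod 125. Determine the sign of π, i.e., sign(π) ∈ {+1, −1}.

Start at x=1: 1 → 51 → 101 → 26 → 76 → 1 (one orbit).
Cycle type of π: 5×20 + 1×25; total 45 cycles.
45 cycles on 125: each ℓ→(−1)^(ℓ−1), product (−1)^80 = +1.
(51|125)_J = +1 (Zolotarev's lemma cross-check).

+1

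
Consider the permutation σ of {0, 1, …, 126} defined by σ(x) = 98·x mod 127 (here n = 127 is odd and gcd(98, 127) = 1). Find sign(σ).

+1

Start at x=84: 84 → 104 → 32 → 88 → 115 → 94 → 68 → … (one orbit).
Cycle lengths of π_98 on ℤ/127ℤ: [63, 63, 1]; 3 cycles in total.
n − c = 127 − 3 = 124; sign = (−1)^124 = +1.
Check: (98/127) = +1 by Zolotarev.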